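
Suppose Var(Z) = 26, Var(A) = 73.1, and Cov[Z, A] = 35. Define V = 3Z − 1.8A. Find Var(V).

Var(V) = a²·Var(Z) + b²·Var(A) + 2ab·Cov[Z, A] with a = 3, b = -1.8.
= 3²·26 + (-1.8)²·73.1 + 2·3·(-1.8)·35
= 234 + 236.844 + (-378) = 92.844.

Var(V) = 92.844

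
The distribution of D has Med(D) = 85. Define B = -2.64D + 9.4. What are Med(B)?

Med(B) = -215

A linear map preserves order up to sign, so Med(B) = a·Med(D) + b = (-2.64)·85 + 9.4 = -215.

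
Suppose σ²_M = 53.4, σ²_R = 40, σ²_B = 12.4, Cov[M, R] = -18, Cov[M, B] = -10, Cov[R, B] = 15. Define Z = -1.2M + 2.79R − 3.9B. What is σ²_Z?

σ²_Z = 277.362

σ²_Z = a²·σ²_M + b²·σ²_R + c²·σ²_B + 2ab·Cov[M, R] + 2ac·Cov[M, B] + 2bc·Cov[R, B], with a = -1.2, b = 2.79, c = -3.9.
= 76.896 + 311.364 + 188.604 + 120.528 + (-93.6) + (-326.43)
= 277.362.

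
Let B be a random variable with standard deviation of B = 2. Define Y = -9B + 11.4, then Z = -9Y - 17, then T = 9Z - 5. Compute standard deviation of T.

standard deviation of T = 1458

standard deviation of Y = |-9|·2 = 18.
standard deviation of Z = |-9|·18 = 162.
standard deviation of T = |9|·162 = 1458.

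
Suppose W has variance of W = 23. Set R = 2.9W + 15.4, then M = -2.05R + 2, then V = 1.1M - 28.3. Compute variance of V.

variance of R = 2.9²·23 = 193.43.
variance of M = (-2.05)²·193.43 = 812.889575.
variance of V = 1.1²·812.889575 = 983.59638575.

variance of V = 983.59638575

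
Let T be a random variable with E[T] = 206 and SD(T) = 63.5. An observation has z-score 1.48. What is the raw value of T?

T = 299.98

T = E[T] + z·SD(T) = 206 + 1.48·63.5 = 299.98.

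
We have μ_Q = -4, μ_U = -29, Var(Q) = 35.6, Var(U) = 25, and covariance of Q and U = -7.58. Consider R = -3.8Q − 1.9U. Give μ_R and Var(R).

μ_R = 70.3, Var(R) = 494.8588

μ_R = (-3.8)·μ_Q + (-1.9)·μ_U = (-3.8)·(-4) + (-1.9)·(-29) = 70.3.
Var(R) = a²·Var(Q) + b²·Var(U) + 2ab·covariance of Q and U with a = -3.8, b = -1.9.
= (-3.8)²·35.6 + (-1.9)²·25 + 2·(-3.8)·(-1.9)·(-7.58)
= 514.064 + 90.25 + (-109.4552) = 494.8588.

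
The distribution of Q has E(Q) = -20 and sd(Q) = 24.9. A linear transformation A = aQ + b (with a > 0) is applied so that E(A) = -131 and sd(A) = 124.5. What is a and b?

sd(A) = a·sd(Q) (a > 0), so a = 124.5/24.9 = 5.
E(A) = a·E(Q) + b, so b = -131 − 5·(-20) = -31.

a = 5, b = -31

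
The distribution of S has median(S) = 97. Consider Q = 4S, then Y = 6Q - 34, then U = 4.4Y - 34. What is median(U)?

median(Q) = 4·97 = 388.
median(Y) = 6·388 + (-34) = 2294.
median(U) = 4.4·2294 + (-34) = 10059.6.

median(U) = 10059.6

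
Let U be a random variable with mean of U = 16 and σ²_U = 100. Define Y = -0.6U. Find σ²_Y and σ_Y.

σ²_Y = 36, σ_Y = 6

Y = -0.6U is linear with a = -0.6, b = 0.
σ²_Y = a²·σ²_U = (-0.6)²·100 = 36.
σ_U = √100 = 10.
σ_Y = |a|·σ_U = |-0.6|·10 = 6.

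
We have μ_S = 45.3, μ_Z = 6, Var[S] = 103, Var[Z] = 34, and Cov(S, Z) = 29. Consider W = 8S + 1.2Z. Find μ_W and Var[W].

μ_W = 8·μ_S + 1.2·μ_Z = 8·45.3 + 1.2·6 = 369.6.
Var[W] = a²·Var[S] + b²·Var[Z] + 2ab·Cov(S, Z) with a = 8, b = 1.2.
= 8²·103 + 1.2²·34 + 2·8·1.2·29
= 6592 + 48.96 + 556.8 = 7197.76.

μ_W = 369.6, Var[W] = 7197.76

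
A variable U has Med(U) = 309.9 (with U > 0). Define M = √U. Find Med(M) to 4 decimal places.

√U is monotone on this domain, so Med(M) = √(309.9) ≈ 17.604.

Med(M) = 17.604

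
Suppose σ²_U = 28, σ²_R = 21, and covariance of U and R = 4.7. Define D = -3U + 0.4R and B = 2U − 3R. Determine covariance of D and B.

By bilinearity, covariance of D and B = ac·σ²_U + bd·σ²_R + (ad+bc)·covariance of U and R, with a=-3, b=0.4, c=2, d=-3.
ac·σ²_U = (-3)·2·28 = -168
bd·σ²_R = 0.4·(-3)·21 = -25.2
(ad+bc)·covariance of U and R = (9.8)·4.7 = 46.06
covariance of D and B = -168 + (-25.2) + 46.06 = -147.14.

covariance of D and B = -147.14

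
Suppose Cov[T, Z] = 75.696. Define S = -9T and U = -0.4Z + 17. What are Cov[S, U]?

Cov[S, U] = 272.5056

Cov[S, U] = a·c·Cov[T, Z] = (-9)·(-0.4)·75.696 = 272.5056. Additive constants drop out.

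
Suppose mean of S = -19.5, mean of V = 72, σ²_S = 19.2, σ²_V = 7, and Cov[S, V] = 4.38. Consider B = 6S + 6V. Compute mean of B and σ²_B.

mean of B = 315, σ²_B = 1258.56

mean of B = 6·mean of S + 6·mean of V = 6·(-19.5) + 6·72 = 315.
σ²_B = a²·σ²_S + b²·σ²_V + 2ab·Cov[S, V] with a = 6, b = 6.
= 6²·19.2 + 6²·7 + 2·6·6·4.38
= 691.2 + 252 + 315.36 = 1258.56.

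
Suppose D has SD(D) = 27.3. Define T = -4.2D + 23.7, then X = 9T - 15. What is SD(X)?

SD(X) = 1031.94

SD(T) = |-4.2|·27.3 = 114.66.
SD(X) = |9|·114.66 = 1031.94.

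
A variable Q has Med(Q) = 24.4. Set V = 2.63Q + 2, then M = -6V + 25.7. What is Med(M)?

Med(V) = 2.63·24.4 + 2 = 66.172.
Med(M) = (-6)·66.172 + 25.7 = -371.332.

Med(M) = -371.332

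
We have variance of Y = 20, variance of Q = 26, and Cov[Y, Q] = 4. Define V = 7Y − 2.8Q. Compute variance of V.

variance of V = 1027.04

variance of V = a²·variance of Y + b²·variance of Q + 2ab·Cov[Y, Q] with a = 7, b = -2.8.
= 7²·20 + (-2.8)²·26 + 2·7·(-2.8)·4
= 980 + 203.84 + (-156.8) = 1027.04.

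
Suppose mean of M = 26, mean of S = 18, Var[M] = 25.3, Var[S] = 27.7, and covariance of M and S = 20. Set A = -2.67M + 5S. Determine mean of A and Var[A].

mean of A = (-2.67)·mean of M + 5·mean of S = (-2.67)·26 + 5·18 = 20.58.
Var[A] = a²·Var[M] + b²·Var[S] + 2ab·covariance of M and S with a = -2.67, b = 5.
= (-2.67)²·25.3 + 5²·27.7 + 2·(-2.67)·5·20
= 180.36117 + 692.5 + (-534) = 338.86117.

mean of A = 20.58, Var[A] = 338.86117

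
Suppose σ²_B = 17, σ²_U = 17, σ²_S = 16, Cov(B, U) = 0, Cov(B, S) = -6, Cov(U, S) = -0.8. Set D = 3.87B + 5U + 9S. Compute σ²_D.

σ²_D = a²·σ²_B + b²·σ²_U + c²·σ²_S + 2ab·Cov(B, U) + 2ac·Cov(B, S) + 2bc·Cov(U, S), with a = 3.87, b = 5, c = 9.
= 254.6073 + 425 + 1296 + 0 + (-417.96) + (-72)
= 1485.6473.

σ²_D = 1485.6473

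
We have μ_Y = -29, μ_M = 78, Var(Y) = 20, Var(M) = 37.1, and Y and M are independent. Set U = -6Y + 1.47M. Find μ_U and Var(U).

μ_U = (-6)·μ_Y + 1.47·μ_M = (-6)·(-29) + 1.47·78 = 288.66.
Var(U) = a²·Var(Y) + b²·Var(M) + 2ab·Cov[Y, M] with a = -6, b = 1.47.
Independence gives Cov[Y, M] = 0.
= (-6)²·20 + 1.47²·37.1 + 2·(-6)·1.47·0
= 720 + 80.16939 + 0 = 800.16939.

μ_U = 288.66, Var(U) = 800.16939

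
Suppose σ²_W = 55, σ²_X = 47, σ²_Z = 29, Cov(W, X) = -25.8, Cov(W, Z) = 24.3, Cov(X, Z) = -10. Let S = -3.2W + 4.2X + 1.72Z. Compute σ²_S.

σ²_S = a²·σ²_W + b²·σ²_X + c²·σ²_Z + 2ab·Cov(W, X) + 2ac·Cov(W, Z) + 2bc·Cov(X, Z), with a = -3.2, b = 4.2, c = 1.72.
= 563.2 + 829.08 + 85.7936 + 693.504 + (-267.4944) + (-144.48)
= 1759.6032.

σ²_S = 1759.6032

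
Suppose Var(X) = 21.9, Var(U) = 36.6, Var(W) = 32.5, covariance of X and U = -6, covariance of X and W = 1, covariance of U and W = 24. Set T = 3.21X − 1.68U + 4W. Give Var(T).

Var(T) = 616.79323

Var(T) = a²·Var(X) + b²·Var(U) + c²·Var(W) + 2ab·covariance of X and U + 2ac·covariance of X and W + 2bc·covariance of U and W, with a = 3.21, b = -1.68, c = 4.
= 225.65979 + 103.29984 + 520 + 64.7136 + 25.68 + (-322.56)
= 616.79323.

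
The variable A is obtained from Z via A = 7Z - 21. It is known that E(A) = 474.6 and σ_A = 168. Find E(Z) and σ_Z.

E(Z) = 70.8, σ_Z = 24

From A = 7Z - 21: E(A) = a·E(Z) + b, so E(Z) = (E(A) − b)/a = (474.6 − (-21))/7 = 70.8.
σ_A = |a|·σ_Z, so σ_Z = 168/|7| = 24.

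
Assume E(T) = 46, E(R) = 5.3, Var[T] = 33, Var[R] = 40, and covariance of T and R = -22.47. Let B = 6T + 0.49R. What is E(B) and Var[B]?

E(B) = 278.597, Var[B] = 1065.4804

E(B) = 6·E(T) + 0.49·E(R) = 6·46 + 0.49·5.3 = 278.597.
Var[B] = a²·Var[T] + b²·Var[R] + 2ab·covariance of T and R with a = 6, b = 0.49.
= 6²·33 + 0.49²·40 + 2·6·0.49·(-22.47)
= 1188 + 9.604 + (-132.1236) = 1065.4804.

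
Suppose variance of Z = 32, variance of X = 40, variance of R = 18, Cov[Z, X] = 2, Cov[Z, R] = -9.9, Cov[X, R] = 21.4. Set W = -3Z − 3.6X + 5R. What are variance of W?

variance of W = 826.2

variance of W = a²·variance of Z + b²·variance of X + c²·variance of R + 2ab·Cov[Z, X] + 2ac·Cov[Z, R] + 2bc·Cov[X, R], with a = -3, b = -3.6, c = 5.
= 288 + 518.4 + 450 + 43.2 + 297 + (-770.4)
= 826.2.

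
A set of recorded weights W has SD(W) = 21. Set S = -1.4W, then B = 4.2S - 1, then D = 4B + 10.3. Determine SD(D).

SD(D) = 493.92

SD(S) = |-1.4|·21 = 29.4.
SD(B) = |4.2|·29.4 = 123.48.
SD(D) = |4|·123.48 = 493.92.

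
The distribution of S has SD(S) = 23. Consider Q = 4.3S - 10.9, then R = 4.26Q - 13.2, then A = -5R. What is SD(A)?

SD(Q) = |4.3|·23 = 98.9.
SD(R) = |4.26|·98.9 = 421.314.
SD(A) = |-5|·421.314 = 2106.57.

SD(A) = 2106.57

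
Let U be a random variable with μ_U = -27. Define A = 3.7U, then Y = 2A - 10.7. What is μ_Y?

μ_Y = -210.5

μ_A = 3.7·(-27) = -99.9.
μ_Y = 2·(-99.9) + (-10.7) = -210.5.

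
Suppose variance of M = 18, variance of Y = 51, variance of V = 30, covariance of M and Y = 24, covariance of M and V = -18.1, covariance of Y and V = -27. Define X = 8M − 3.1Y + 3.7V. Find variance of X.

variance of X = 410.27

variance of X = a²·variance of M + b²·variance of Y + c²·variance of V + 2ab·covariance of M and Y + 2ac·covariance of M and V + 2bc·covariance of Y and V, with a = 8, b = -3.1, c = 3.7.
= 1152 + 490.11 + 410.7 + (-1190.4) + (-1071.52) + 619.38
= 410.27.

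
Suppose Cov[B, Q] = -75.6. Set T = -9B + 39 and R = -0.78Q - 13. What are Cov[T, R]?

Cov[T, R] = -530.712

Cov[T, R] = a·c·Cov[B, Q] = (-9)·(-0.78)·(-75.6) = -530.712. Additive constants drop out.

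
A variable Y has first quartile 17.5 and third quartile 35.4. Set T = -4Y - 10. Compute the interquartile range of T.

IQR of Y = Q3 − Q1 = 35.4 − 17.5 = 17.9.
Under T = aY + b, IQR(T) = |a|·IQR(Y) = |-4|·17.9 = 71.6 (shifts cancel; spread scales by |a|).

IQR(T) = 71.6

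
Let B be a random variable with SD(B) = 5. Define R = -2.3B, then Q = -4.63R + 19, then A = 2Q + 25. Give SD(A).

SD(A) = 106.49

SD(R) = |-2.3|·5 = 11.5.
SD(Q) = |-4.63|·11.5 = 53.245.
SD(A) = |2|·53.245 = 106.49.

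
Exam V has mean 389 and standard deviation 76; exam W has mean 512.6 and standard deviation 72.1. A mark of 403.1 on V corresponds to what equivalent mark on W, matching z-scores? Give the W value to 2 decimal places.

W = 525.98

z = (403.1 − 389)/76 ≈ 0.1855.
W = 512.6 + z·72.1 = 512.6 + (403.1 − 389)·72.1/76 ≈ 525.98.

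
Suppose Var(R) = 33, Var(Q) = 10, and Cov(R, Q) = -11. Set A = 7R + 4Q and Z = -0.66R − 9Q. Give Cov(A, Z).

By bilinearity, Cov(A, Z) = ac·Var(R) + bd·Var(Q) + (ad+bc)·Cov(R, Q), with a=7, b=4, c=-0.66, d=-9.
ac·Var(R) = 7·(-0.66)·33 = -152.46
bd·Var(Q) = 4·(-9)·10 = -360
(ad+bc)·Cov(R, Q) = (-65.64)·(-11) = 722.04
Cov(A, Z) = -152.46 + (-360) + 722.04 = 209.58.

Cov(A, Z) = 209.58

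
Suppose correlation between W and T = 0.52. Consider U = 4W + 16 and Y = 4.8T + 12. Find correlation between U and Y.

Linear rescalings preserve correlation up to sign; here the slopes 4 and 4.8 have the same sign, so correlation between U and Y = correlation between W and T = 0.52.

correlation between U and Y = 0.52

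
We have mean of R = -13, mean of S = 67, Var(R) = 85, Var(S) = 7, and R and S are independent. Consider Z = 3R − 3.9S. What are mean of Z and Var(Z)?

mean of Z = -300.3, Var(Z) = 871.47

mean of Z = 3·mean of R + (-3.9)·mean of S = 3·(-13) + (-3.9)·67 = -300.3.
Var(Z) = a²·Var(R) + b²·Var(S) + 2ab·Cov(R, S) with a = 3, b = -3.9.
Independence gives Cov(R, S) = 0.
= 3²·85 + (-3.9)²·7 + 2·3·(-3.9)·0
= 765 + 106.47 + 0 = 871.47.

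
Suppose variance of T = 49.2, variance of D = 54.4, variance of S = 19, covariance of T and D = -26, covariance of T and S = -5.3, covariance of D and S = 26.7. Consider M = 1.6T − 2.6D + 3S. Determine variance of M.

variance of M = a²·variance of T + b²·variance of D + c²·variance of S + 2ab·covariance of T and D + 2ac·covariance of T and S + 2bc·covariance of D and S, with a = 1.6, b = -2.6, c = 3.
= 125.952 + 367.744 + 171 + 216.32 + (-50.88) + (-416.52)
= 413.616.

variance of M = 413.616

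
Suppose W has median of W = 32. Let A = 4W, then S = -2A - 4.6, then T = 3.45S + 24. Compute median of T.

median of T = -875.07

median of A = 4·32 = 128.
median of S = (-2)·128 + (-4.6) = -260.6.
median of T = 3.45·(-260.6) + 24 = -875.07.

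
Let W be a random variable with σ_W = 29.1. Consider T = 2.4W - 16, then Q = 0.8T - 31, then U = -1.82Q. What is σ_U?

σ_T = |2.4|·29.1 = 69.84.
σ_Q = |0.8|·69.84 = 55.872.
σ_U = |-1.82|·55.872 = 101.68704.

σ_U = 101.68704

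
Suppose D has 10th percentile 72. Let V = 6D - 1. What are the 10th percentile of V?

Since a = 6 > 0 the transformation is increasing, so the 10th percentile of V = a·(P_{10} of D) + b = 6·72 + (-1) = 431.

10th percentile of V = 431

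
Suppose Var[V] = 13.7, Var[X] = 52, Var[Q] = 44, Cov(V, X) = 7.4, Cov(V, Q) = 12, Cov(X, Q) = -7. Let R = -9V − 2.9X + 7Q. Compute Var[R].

Var[R] = 2861.5

Var[R] = a²·Var[V] + b²·Var[X] + c²·Var[Q] + 2ab·Cov(V, X) + 2ac·Cov(V, Q) + 2bc·Cov(X, Q), with a = -9, b = -2.9, c = 7.
= 1109.7 + 437.32 + 2156 + 386.28 + (-1512) + 284.2
= 2861.5.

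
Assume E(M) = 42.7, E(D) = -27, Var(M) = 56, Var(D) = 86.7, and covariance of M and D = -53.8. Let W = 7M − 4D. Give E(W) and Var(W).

E(W) = 7·E(M) + (-4)·E(D) = 7·42.7 + (-4)·(-27) = 406.9.
Var(W) = a²·Var(M) + b²·Var(D) + 2ab·covariance of M and D with a = 7, b = -4.
= 7²·56 + (-4)²·86.7 + 2·7·(-4)·(-53.8)
= 2744 + 1387.2 + 3012.8 = 7144.

E(W) = 406.9, Var(W) = 7144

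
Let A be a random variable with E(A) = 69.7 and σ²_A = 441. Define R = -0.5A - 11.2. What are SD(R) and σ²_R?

R = -0.5A - 11.2 is linear with a = -0.5, b = -11.2.
SD(A) = √441 = 21.
SD(R) = |a|·SD(A) = |-0.5|·21 = 10.5.
σ²_R = a²·σ²_A = (-0.5)²·441 = 110.25 (the additive constant -11.2 does not affect variance).

SD(R) = 10.5, σ²_R = 110.25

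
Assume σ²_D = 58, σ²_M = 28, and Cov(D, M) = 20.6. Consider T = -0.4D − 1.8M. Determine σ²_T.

σ²_T = 129.664

σ²_T = a²·σ²_D + b²·σ²_M + 2ab·Cov(D, M) with a = -0.4, b = -1.8.
= (-0.4)²·58 + (-1.8)²·28 + 2·(-0.4)·(-1.8)·20.6
= 9.28 + 90.72 + 29.664 = 129.664.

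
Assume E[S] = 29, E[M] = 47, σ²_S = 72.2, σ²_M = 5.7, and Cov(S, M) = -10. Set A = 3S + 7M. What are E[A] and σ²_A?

E[A] = 416, σ²_A = 509.1

E[A] = 3·E[S] + 7·E[M] = 3·29 + 7·47 = 416.
σ²_A = a²·σ²_S + b²·σ²_M + 2ab·Cov(S, M) with a = 3, b = 7.
= 3²·72.2 + 7²·5.7 + 2·3·7·(-10)
= 649.8 + 279.3 + (-420) = 509.1.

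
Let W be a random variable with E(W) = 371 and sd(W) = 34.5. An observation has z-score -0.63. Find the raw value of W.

W = E(W) + z·sd(W) = 371 + (-0.63)·34.5 = 349.265.

W = 349.265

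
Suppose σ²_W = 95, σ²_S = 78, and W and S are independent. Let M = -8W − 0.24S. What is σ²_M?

σ²_M = a²·σ²_W + b²·σ²_S + 2ab·covariance of W and S with a = -8, b = -0.24.
Independence gives covariance of W and S = 0.
= (-8)²·95 + (-0.24)²·78 + 2·(-8)·(-0.24)·0
= 6080 + 4.4928 + 0 = 6084.4928.

σ²_M = 6084.4928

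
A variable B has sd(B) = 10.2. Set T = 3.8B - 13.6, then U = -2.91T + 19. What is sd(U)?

sd(U) = 112.7916

sd(T) = |3.8|·10.2 = 38.76.
sd(U) = |-2.91|·38.76 = 112.7916.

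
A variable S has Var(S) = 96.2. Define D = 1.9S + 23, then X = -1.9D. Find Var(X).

Var(X) = 1253.68802

Var(D) = 1.9²·96.2 = 347.282.
Var(X) = (-1.9)²·347.282 = 1253.68802.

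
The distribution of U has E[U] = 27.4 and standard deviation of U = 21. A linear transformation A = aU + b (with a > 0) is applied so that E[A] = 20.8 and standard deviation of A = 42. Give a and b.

standard deviation of A = a·standard deviation of U (a > 0), so a = 42/21 = 2.
E[A] = a·E[U] + b, so b = 20.8 − 2·27.4 = -34.

a = 2, b = -34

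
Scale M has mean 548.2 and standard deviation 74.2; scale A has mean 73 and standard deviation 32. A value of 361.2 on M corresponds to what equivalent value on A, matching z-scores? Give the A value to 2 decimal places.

A = -7.65

z = (361.2 − 548.2)/74.2 ≈ -2.5202.
A = 73 + z·32 = 73 + (361.2 − 548.2)·32/74.2 ≈ -7.65.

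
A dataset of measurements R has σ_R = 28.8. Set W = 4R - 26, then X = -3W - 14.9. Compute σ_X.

σ_W = |4|·28.8 = 115.2.
σ_X = |-3|·115.2 = 345.6.

σ_X = 345.6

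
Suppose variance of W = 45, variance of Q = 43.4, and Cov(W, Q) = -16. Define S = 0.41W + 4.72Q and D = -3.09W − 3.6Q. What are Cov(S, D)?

By bilinearity, Cov(S, D) = ac·variance of W + bd·variance of Q + (ad+bc)·Cov(W, Q), with a=0.41, b=4.72, c=-3.09, d=-3.6.
ac·variance of W = 0.41·(-3.09)·45 = -57.0105
bd·variance of Q = 4.72·(-3.6)·43.4 = -737.4528
(ad+bc)·Cov(W, Q) = (-16.0608)·(-16) = 256.9728
Cov(S, D) = -57.0105 + (-737.4528) + 256.9728 = -537.4905.

Cov(S, D) = -537.4905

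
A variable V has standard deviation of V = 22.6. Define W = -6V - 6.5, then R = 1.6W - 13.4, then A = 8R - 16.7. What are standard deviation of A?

standard deviation of A = 1735.68

standard deviation of W = |-6|·22.6 = 135.6.
standard deviation of R = |1.6|·135.6 = 216.96.
standard deviation of A = |8|·216.96 = 1735.68.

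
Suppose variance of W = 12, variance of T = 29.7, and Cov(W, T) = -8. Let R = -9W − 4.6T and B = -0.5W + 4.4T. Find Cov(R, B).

Cov(R, B) = -248.728

By bilinearity, Cov(R, B) = ac·variance of W + bd·variance of T + (ad+bc)·Cov(W, T), with a=-9, b=-4.6, c=-0.5, d=4.4.
ac·variance of W = (-9)·(-0.5)·12 = 54
bd·variance of T = (-4.6)·4.4·29.7 = -601.128
(ad+bc)·Cov(W, T) = (-37.3)·(-8) = 298.4
Cov(R, B) = 54 + (-601.128) + 298.4 = -248.728.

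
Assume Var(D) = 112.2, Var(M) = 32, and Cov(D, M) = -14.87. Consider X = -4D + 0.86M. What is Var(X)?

Var(X) = a²·Var(D) + b²·Var(M) + 2ab·Cov(D, M) with a = -4, b = 0.86.
= (-4)²·112.2 + 0.86²·32 + 2·(-4)·0.86·(-14.87)
= 1795.2 + 23.6672 + 102.3056 = 1921.1728.

Var(X) = 1921.1728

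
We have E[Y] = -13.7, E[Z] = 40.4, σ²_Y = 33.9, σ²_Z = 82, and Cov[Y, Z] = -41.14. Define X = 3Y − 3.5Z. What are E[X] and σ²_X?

E[X] = 3·E[Y] + (-3.5)·E[Z] = 3·(-13.7) + (-3.5)·40.4 = -182.5.
σ²_X = a²·σ²_Y + b²·σ²_Z + 2ab·Cov[Y, Z] with a = 3, b = -3.5.
= 3²·33.9 + (-3.5)²·82 + 2·3·(-3.5)·(-41.14)
= 305.1 + 1004.5 + 863.94 = 2173.54.

E[X] = -182.5, σ²_X = 2173.54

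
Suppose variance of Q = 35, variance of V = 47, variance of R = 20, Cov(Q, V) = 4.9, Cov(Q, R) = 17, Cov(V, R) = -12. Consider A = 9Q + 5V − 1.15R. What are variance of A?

variance of A = 4263.55

variance of A = a²·variance of Q + b²·variance of V + c²·variance of R + 2ab·Cov(Q, V) + 2ac·Cov(Q, R) + 2bc·Cov(V, R), with a = 9, b = 5, c = -1.15.
= 2835 + 1175 + 26.45 + 441 + (-351.9) + 138
= 4263.55.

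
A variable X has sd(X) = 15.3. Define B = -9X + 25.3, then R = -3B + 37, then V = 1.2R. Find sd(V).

sd(V) = 495.72

sd(B) = |-9|·15.3 = 137.7.
sd(R) = |-3|·137.7 = 413.1.
sd(V) = |1.2|·413.1 = 495.72.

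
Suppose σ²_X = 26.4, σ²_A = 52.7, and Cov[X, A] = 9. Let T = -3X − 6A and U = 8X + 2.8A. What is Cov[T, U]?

Cov[T, U] = -2026.56

By bilinearity, Cov[T, U] = ac·σ²_X + bd·σ²_A + (ad+bc)·Cov[X, A], with a=-3, b=-6, c=8, d=2.8.
ac·σ²_X = (-3)·8·26.4 = -633.6
bd·σ²_A = (-6)·2.8·52.7 = -885.36
(ad+bc)·Cov[X, A] = (-56.4)·9 = -507.6
Cov[T, U] = -633.6 + (-885.36) + (-507.6) = -2026.56.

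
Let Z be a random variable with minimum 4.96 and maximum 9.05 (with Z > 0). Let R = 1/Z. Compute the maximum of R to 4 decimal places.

1/Z is decreasing on this domain, so max(R) comes from min(Z) = 4.96: max(R) = 1/(4.96) ≈ 0.2016.

max(R) = 0.2016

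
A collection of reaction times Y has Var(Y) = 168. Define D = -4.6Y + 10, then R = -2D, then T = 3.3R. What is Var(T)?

Var(T) = 154850.5728

Var(D) = (-4.6)²·168 = 3554.88.
Var(R) = (-2)²·3554.88 = 14219.52.
Var(T) = 3.3²·14219.52 = 154850.5728.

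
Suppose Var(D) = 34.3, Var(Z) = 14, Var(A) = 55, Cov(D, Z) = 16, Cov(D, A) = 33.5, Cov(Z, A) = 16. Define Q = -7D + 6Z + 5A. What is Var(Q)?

Var(Q) = a²·Var(D) + b²·Var(Z) + c²·Var(A) + 2ab·Cov(D, Z) + 2ac·Cov(D, A) + 2bc·Cov(Z, A), with a = -7, b = 6, c = 5.
= 1680.7 + 504 + 1375 + (-1344) + (-2345) + 960
= 830.7.

Var(Q) = 830.7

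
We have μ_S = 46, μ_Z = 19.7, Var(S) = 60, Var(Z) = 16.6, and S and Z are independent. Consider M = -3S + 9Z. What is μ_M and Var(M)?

μ_M = 39.3, Var(M) = 1884.6

μ_M = (-3)·μ_S + 9·μ_Z = (-3)·46 + 9·19.7 = 39.3.
Var(M) = a²·Var(S) + b²·Var(Z) + 2ab·Cov[S, Z] with a = -3, b = 9.
Independence gives Cov[S, Z] = 0.
= (-3)²·60 + 9²·16.6 + 2·(-3)·9·0
= 540 + 1344.6 + 0 = 1884.6.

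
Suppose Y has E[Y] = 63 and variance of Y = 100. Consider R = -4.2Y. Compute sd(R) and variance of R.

sd(R) = 42, variance of R = 1764

R = -4.2Y is linear with a = -4.2, b = 0.
sd(Y) = √100 = 10.
sd(R) = |a|·sd(Y) = |-4.2|·10 = 42.
variance of R = a²·variance of Y = (-4.2)²·100 = 1764.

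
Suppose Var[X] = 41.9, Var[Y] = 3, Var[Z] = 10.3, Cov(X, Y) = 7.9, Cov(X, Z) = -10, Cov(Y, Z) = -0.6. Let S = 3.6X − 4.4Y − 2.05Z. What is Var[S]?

Var[S] = 530.89375

Var[S] = a²·Var[X] + b²·Var[Y] + c²·Var[Z] + 2ab·Cov(X, Y) + 2ac·Cov(X, Z) + 2bc·Cov(Y, Z), with a = 3.6, b = -4.4, c = -2.05.
= 543.024 + 58.08 + 43.28575 + (-250.272) + 147.6 + (-10.824)
= 530.89375.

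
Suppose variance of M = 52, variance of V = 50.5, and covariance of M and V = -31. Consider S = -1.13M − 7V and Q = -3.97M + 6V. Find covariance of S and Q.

covariance of S and Q = -2539.0328

By bilinearity, covariance of S and Q = ac·variance of M + bd·variance of V + (ad+bc)·covariance of M and V, with a=-1.13, b=-7, c=-3.97, d=6.
ac·variance of M = (-1.13)·(-3.97)·52 = 233.2772
bd·variance of V = (-7)·6·50.5 = -2121
(ad+bc)·covariance of M and V = (21.01)·(-31) = -651.31
covariance of S and Q = 233.2772 + (-2121) + (-651.31) = -2539.0328.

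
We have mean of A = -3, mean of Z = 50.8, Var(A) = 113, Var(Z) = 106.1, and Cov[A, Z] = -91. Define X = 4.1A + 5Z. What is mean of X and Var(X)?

mean of X = 241.7, Var(X) = 821.03

mean of X = 4.1·mean of A + 5·mean of Z = 4.1·(-3) + 5·50.8 = 241.7.
Var(X) = a²·Var(A) + b²·Var(Z) + 2ab·Cov[A, Z] with a = 4.1, b = 5.
= 4.1²·113 + 5²·106.1 + 2·4.1·5·(-91)
= 1899.53 + 2652.5 + (-3731) = 821.03.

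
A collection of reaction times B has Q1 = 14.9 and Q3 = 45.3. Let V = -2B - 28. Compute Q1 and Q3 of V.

Q1(V) = -118.6, Q3(V) = -57.8

a = -2 < 0 reverses order: Q1(V) comes from Q3(B), Q3(V) from Q1(B).
Q1(V) = (-2)·45.3 + (-28) = -118.6; Q3(V) = (-2)·14.9 + (-28) = -57.8.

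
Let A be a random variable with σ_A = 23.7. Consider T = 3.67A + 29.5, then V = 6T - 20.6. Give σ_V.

σ_V = 521.874

σ_T = |3.67|·23.7 = 86.979.
σ_V = |6|·86.979 = 521.874.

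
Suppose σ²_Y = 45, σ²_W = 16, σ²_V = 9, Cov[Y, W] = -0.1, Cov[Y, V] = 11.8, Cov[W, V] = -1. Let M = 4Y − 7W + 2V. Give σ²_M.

σ²_M = a²·σ²_Y + b²·σ²_W + c²·σ²_V + 2ab·Cov[Y, W] + 2ac·Cov[Y, V] + 2bc·Cov[W, V], with a = 4, b = -7, c = 2.
= 720 + 784 + 36 + 5.6 + 188.8 + 28
= 1762.4.

σ²_M = 1762.4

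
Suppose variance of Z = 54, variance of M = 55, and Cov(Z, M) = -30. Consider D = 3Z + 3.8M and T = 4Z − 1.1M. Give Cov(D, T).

Cov(D, T) = 61.1

By bilinearity, Cov(D, T) = ac·variance of Z + bd·variance of M + (ad+bc)·Cov(Z, M), with a=3, b=3.8, c=4, d=-1.1.
ac·variance of Z = 3·4·54 = 648
bd·variance of M = 3.8·(-1.1)·55 = -229.9
(ad+bc)·Cov(Z, M) = (11.9)·(-30) = -357
Cov(D, T) = 648 + (-229.9) + (-357) = 61.1.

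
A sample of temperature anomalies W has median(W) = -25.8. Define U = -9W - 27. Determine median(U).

A linear map preserves order up to sign, so median(U) = a·median(W) + b = (-9)·(-25.8) + (-27) = 205.2.

median(U) = 205.2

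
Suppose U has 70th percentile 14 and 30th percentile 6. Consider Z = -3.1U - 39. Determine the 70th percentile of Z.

Since a = -3.1 < 0 the transformation is decreasing, reversing order: the 70th percentile of Z corresponds to the 30th percentile of U.
So P_{70}(Z) = a·P_{30}(U) + b = (-3.1)·6 + (-39) = -57.6.

70th percentile of Z = -57.6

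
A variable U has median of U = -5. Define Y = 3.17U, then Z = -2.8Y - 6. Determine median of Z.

median of Z = 38.38

median of Y = 3.17·(-5) = -15.85.
median of Z = (-2.8)·(-15.85) + (-6) = 38.38.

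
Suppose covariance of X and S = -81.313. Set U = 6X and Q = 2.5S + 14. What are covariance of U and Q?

covariance of U and Q = a·c·covariance of X and S = 6·2.5·(-81.313) = -1219.695. Additive constants drop out.

covariance of U and Q = -1219.695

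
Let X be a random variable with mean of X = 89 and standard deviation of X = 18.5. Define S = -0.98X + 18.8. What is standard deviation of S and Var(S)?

S = -0.98X + 18.8 is linear with a = -0.98, b = 18.8.
standard deviation of S = |a|·standard deviation of X = |-0.98|·18.5 = 18.13.
Var(X) = 18.5² = 342.25.
Var(S) = a²·Var(X) = (-0.98)²·342.25 = 328.6969 (the additive constant 18.8 does not affect variance).

standard deviation of S = 18.13, Var(S) = 328.6969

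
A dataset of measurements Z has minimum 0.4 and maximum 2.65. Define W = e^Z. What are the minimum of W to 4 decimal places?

min(W) = 1.4918

e^Z is increasing on this domain, so min(W) comes from min(Z) = 0.4: min(W) = exp(0.4) ≈ 1.4918.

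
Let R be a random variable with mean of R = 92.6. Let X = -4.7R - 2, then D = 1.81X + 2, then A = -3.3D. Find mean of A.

mean of A = 2604.91506

mean of X = (-4.7)·92.6 + (-2) = -437.22.
mean of D = 1.81·(-437.22) + 2 = -789.3682.
mean of A = (-3.3)·(-789.3682) = 2604.91506.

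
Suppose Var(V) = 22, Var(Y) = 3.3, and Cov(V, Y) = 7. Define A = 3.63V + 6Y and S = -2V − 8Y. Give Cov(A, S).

Cov(A, S) = -605.4

By bilinearity, Cov(A, S) = ac·Var(V) + bd·Var(Y) + (ad+bc)·Cov(V, Y), with a=3.63, b=6, c=-2, d=-8.
ac·Var(V) = 3.63·(-2)·22 = -159.72
bd·Var(Y) = 6·(-8)·3.3 = -158.4
(ad+bc)·Cov(V, Y) = (-41.04)·7 = -287.28
Cov(A, S) = -159.72 + (-158.4) + (-287.28) = -605.4.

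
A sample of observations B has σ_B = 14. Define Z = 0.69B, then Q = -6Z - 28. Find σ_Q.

σ_Z = |0.69|·14 = 9.66.
σ_Q = |-6|·9.66 = 57.96.

σ_Q = 57.96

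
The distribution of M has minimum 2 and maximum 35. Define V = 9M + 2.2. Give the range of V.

Range of M = 35 − 2 = 33.
Range(V) = |a|·Range(M) = |9|·33 = 297.

Range(V) = 297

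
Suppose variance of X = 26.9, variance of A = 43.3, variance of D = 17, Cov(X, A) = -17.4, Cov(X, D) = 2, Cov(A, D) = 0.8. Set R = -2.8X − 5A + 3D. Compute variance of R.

variance of R = a²·variance of X + b²·variance of A + c²·variance of D + 2ab·Cov(X, A) + 2ac·Cov(X, D) + 2bc·Cov(A, D), with a = -2.8, b = -5, c = 3.
= 210.896 + 1082.5 + 153 + (-487.2) + (-33.6) + (-24)
= 901.596.

variance of R = 901.596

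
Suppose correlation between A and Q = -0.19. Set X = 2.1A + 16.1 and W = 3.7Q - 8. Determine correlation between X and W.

correlation between X and W = -0.19

Linear rescalings preserve correlation up to sign; here the slopes 2.1 and 3.7 have the same sign, so correlation between X and W = correlation between A and Q = -0.19.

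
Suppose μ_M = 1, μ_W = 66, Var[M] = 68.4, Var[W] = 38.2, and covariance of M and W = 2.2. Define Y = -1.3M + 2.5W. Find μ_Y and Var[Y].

μ_Y = 163.7, Var[Y] = 340.046

μ_Y = (-1.3)·μ_M + 2.5·μ_W = (-1.3)·1 + 2.5·66 = 163.7.
Var[Y] = a²·Var[M] + b²·Var[W] + 2ab·covariance of M and W with a = -1.3, b = 2.5.
= (-1.3)²·68.4 + 2.5²·38.2 + 2·(-1.3)·2.5·2.2
= 115.596 + 238.75 + (-14.3) = 340.046.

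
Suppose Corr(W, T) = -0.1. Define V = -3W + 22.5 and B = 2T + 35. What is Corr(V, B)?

Corr(V, B) = 0.1

Linear rescalings preserve |correlation|; the slopes -3 and 2 have opposite signs, so the correlation flips sign: Corr(V, B) = −Corr(W, T) = 0.1.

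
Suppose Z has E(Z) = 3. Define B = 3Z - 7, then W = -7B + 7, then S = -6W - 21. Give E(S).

E(S) = 21

E(B) = 3·3 + (-7) = 2.
E(W) = (-7)·2 + 7 = -7.
E(S) = (-6)·(-7) + (-21) = 21.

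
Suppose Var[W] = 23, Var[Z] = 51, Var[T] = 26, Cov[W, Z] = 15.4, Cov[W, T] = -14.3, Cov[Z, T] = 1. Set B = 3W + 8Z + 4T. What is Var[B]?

Var[B] = 4347

Var[B] = a²·Var[W] + b²·Var[Z] + c²·Var[T] + 2ab·Cov[W, Z] + 2ac·Cov[W, T] + 2bc·Cov[Z, T], with a = 3, b = 8, c = 4.
= 207 + 3264 + 416 + 739.2 + (-343.2) + 64
= 4347.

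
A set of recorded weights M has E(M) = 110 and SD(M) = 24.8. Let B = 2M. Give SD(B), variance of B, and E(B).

SD(B) = 49.6, variance of B = 2460.16, E(B) = 220

B = 2M is linear with a = 2, b = 0.
SD(B) = |a|·SD(M) = |2|·24.8 = 49.6.
variance of M = 24.8² = 615.04.
variance of B = a²·variance of M = 2²·615.04 = 2460.16.
E(B) = a·E(M) + b = 2·110 = 220.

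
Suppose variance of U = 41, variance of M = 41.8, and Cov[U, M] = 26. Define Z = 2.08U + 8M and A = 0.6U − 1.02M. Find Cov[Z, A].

By bilinearity, Cov[Z, A] = ac·variance of U + bd·variance of M + (ad+bc)·Cov[U, M], with a=2.08, b=8, c=0.6, d=-1.02.
ac·variance of U = 2.08·0.6·41 = 51.168
bd·variance of M = 8·(-1.02)·41.8 = -341.088
(ad+bc)·Cov[U, M] = (2.6784)·26 = 69.6384
Cov[Z, A] = 51.168 + (-341.088) + 69.6384 = -220.2816.

Cov[Z, A] = -220.2816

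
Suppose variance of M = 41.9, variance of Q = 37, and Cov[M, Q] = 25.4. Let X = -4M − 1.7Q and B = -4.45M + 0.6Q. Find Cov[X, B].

By bilinearity, Cov[X, B] = ac·variance of M + bd·variance of Q + (ad+bc)·Cov[M, Q], with a=-4, b=-1.7, c=-4.45, d=0.6.
ac·variance of M = (-4)·(-4.45)·41.9 = 745.82
bd·variance of Q = (-1.7)·0.6·37 = -37.74
(ad+bc)·Cov[M, Q] = (5.165)·25.4 = 131.191
Cov[X, B] = 745.82 + (-37.74) + 131.191 = 839.271.

Cov[X, B] = 839.271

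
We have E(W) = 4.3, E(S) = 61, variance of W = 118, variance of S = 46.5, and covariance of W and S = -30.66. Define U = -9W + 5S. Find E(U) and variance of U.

E(U) = 266.3, variance of U = 13479.9

E(U) = (-9)·E(W) + 5·E(S) = (-9)·4.3 + 5·61 = 266.3.
variance of U = a²·variance of W + b²·variance of S + 2ab·covariance of W and S with a = -9, b = 5.
= (-9)²·118 + 5²·46.5 + 2·(-9)·5·(-30.66)
= 9558 + 1162.5 + 2759.4 = 13479.9.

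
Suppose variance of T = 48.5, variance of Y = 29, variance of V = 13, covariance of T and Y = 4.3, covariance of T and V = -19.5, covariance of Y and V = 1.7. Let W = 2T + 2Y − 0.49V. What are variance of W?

variance of W = a²·variance of T + b²·variance of Y + c²·variance of V + 2ab·covariance of T and Y + 2ac·covariance of T and V + 2bc·covariance of Y and V, with a = 2, b = 2, c = -0.49.
= 194 + 116 + 3.1213 + 34.4 + 38.22 + (-3.332)
= 382.4093.

variance of W = 382.4093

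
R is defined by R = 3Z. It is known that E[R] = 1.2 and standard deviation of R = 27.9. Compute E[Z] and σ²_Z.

From R = 3Z: E[R] = a·E[Z] + b, so E[Z] = (E[R] − b)/a = (1.2 − 0)/3 = 0.4.
σ²_R = 27.9² = 778.41.
σ²_R = a²·σ²_Z, so σ²_Z = 778.41/3² = 86.49.

E[Z] = 0.4, σ²_Z = 86.49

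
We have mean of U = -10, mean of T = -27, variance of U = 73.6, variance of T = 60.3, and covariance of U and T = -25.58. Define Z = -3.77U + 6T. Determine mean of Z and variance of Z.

mean of Z = -124.3, variance of Z = 4374.10864

mean of Z = (-3.77)·mean of U + 6·mean of T = (-3.77)·(-10) + 6·(-27) = -124.3.
variance of Z = a²·variance of U + b²·variance of T + 2ab·covariance of U and T with a = -3.77, b = 6.
= (-3.77)²·73.6 + 6²·60.3 + 2·(-3.77)·6·(-25.58)
= 1046.06944 + 2170.8 + 1157.2392 = 4374.10864.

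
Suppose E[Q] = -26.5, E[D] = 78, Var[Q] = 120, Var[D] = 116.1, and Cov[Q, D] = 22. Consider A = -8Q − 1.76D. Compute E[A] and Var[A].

E[A] = 74.72, Var[A] = 8659.15136

E[A] = (-8)·E[Q] + (-1.76)·E[D] = (-8)·(-26.5) + (-1.76)·78 = 74.72.
Var[A] = a²·Var[Q] + b²·Var[D] + 2ab·Cov[Q, D] with a = -8, b = -1.76.
= (-8)²·120 + (-1.76)²·116.1 + 2·(-8)·(-1.76)·22
= 7680 + 359.63136 + 619.52 = 8659.15136.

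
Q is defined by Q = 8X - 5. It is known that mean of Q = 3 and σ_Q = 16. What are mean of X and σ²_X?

From Q = 8X - 5: mean of Q = a·mean of X + b, so mean of X = (mean of Q − b)/a = (3 − (-5))/8 = 1.
σ²_Q = 16² = 256.
σ²_Q = a²·σ²_X, so σ²_X = 256/8² = 4.

mean of X = 1, σ²_X = 4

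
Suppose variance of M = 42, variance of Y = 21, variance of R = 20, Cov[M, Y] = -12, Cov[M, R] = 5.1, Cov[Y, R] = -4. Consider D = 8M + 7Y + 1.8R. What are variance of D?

variance of D = a²·variance of M + b²·variance of Y + c²·variance of R + 2ab·Cov[M, Y] + 2ac·Cov[M, R] + 2bc·Cov[Y, R], with a = 8, b = 7, c = 1.8.
= 2688 + 1029 + 64.8 + (-1344) + 146.88 + (-100.8)
= 2483.88.

variance of D = 2483.88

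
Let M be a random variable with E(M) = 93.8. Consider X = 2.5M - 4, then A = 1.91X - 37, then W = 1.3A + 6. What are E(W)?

E(W) = 530.2315

E(X) = 2.5·93.8 + (-4) = 230.5.
E(A) = 1.91·230.5 + (-37) = 403.255.
E(W) = 1.3·403.255 + 6 = 530.2315.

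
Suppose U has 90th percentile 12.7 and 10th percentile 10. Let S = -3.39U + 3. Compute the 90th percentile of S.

Since a = -3.39 < 0 the transformation is decreasing, reversing order: the 90th percentile of S corresponds to the 10th percentile of U.
So P_{90}(S) = a·P_{10}(U) + b = (-3.39)·10 + 3 = -30.9.

90th percentile of S = -30.9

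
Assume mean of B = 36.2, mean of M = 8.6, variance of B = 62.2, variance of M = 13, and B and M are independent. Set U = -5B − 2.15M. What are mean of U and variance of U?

mean of U = (-5)·mean of B + (-2.15)·mean of M = (-5)·36.2 + (-2.15)·8.6 = -199.49.
variance of U = a²·variance of B + b²·variance of M + 2ab·Cov(B, M) with a = -5, b = -2.15.
Independence gives Cov(B, M) = 0.
= (-5)²·62.2 + (-2.15)²·13 + 2·(-5)·(-2.15)·0
= 1555 + 60.0925 + 0 = 1615.0925.

mean of U = -199.49, variance of U = 1615.0925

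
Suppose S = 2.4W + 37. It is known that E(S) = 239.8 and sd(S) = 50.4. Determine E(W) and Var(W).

E(W) = 84.5, Var(W) = 441

From S = 2.4W + 37: E(S) = a·E(W) + b, so E(W) = (E(S) − b)/a = (239.8 − 37)/2.4 = 84.5.
Var(S) = 50.4² = 2540.16.
Var(S) = a²·Var(W), so Var(W) = 2540.16/2.4² = 441.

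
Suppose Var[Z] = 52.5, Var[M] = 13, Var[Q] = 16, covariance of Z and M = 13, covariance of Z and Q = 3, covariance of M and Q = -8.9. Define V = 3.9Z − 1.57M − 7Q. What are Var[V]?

Var[V] = 1095.9487

Var[V] = a²·Var[Z] + b²·Var[M] + c²·Var[Q] + 2ab·covariance of Z and M + 2ac·covariance of Z and Q + 2bc·covariance of M and Q, with a = 3.9, b = -1.57, c = -7.
= 798.525 + 32.0437 + 784 + (-159.198) + (-163.8) + (-195.622)
= 1095.9487.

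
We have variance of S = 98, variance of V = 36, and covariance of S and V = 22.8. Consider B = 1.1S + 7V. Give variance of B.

variance of B = a²·variance of S + b²·variance of V + 2ab·covariance of S and V with a = 1.1, b = 7.
= 1.1²·98 + 7²·36 + 2·1.1·7·22.8
= 118.58 + 1764 + 351.12 = 2233.7.

variance of B = 2233.7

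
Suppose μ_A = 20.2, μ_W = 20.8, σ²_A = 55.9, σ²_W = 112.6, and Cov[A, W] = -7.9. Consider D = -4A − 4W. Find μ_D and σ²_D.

μ_D = (-4)·μ_A + (-4)·μ_W = (-4)·20.2 + (-4)·20.8 = -164.
σ²_D = a²·σ²_A + b²·σ²_W + 2ab·Cov[A, W] with a = -4, b = -4.
= (-4)²·55.9 + (-4)²·112.6 + 2·(-4)·(-4)·(-7.9)
= 894.4 + 1801.6 + (-252.8) = 2443.2.

μ_D = -164, σ²_D = 2443.2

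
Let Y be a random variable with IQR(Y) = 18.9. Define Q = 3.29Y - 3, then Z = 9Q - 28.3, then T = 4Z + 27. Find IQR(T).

IQR(Q) = |3.29|·18.9 = 62.181.
IQR(Z) = |9|·62.181 = 559.629.
IQR(T) = |4|·559.629 = 2238.516.

IQR(T) = 2238.516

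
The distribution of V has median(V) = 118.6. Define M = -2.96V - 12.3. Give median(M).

A linear map preserves order up to sign, so median(M) = a·median(V) + b = (-2.96)·118.6 + (-12.3) = -363.356.

median(M) = -363.356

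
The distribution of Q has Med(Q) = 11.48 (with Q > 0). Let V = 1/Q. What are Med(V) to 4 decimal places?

1/Q is monotone on this domain, so Med(V) = 1/(11.48) ≈ 0.0871.

Med(V) = 0.0871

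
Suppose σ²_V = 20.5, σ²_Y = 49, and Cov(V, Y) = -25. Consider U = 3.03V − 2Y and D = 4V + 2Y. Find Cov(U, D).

Cov(U, D) = 100.96

By bilinearity, Cov(U, D) = ac·σ²_V + bd·σ²_Y + (ad+bc)·Cov(V, Y), with a=3.03, b=-2, c=4, d=2.
ac·σ²_V = 3.03·4·20.5 = 248.46
bd·σ²_Y = (-2)·2·49 = -196
(ad+bc)·Cov(V, Y) = (-1.94)·(-25) = 48.5
Cov(U, D) = 248.46 + (-196) + 48.5 = 100.96.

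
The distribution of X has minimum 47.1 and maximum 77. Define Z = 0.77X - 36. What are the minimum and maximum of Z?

a = 0.77 > 0, so min(Z) = a·min(X)+b = 0.77·47.1 + (-36) = 0.267 and max(Z) = 0.77·77 + (-36) = 23.29.

min(Z) = 0.267, max(Z) = 23.29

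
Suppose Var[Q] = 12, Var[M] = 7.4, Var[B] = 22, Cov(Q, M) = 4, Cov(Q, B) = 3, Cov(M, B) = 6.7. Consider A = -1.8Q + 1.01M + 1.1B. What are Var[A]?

Var[A] = 61.51214

Var[A] = a²·Var[Q] + b²·Var[M] + c²·Var[B] + 2ab·Cov(Q, M) + 2ac·Cov(Q, B) + 2bc·Cov(M, B), with a = -1.8, b = 1.01, c = 1.1.
= 38.88 + 7.54874 + 26.62 + (-14.544) + (-11.88) + 14.8874
= 61.51214.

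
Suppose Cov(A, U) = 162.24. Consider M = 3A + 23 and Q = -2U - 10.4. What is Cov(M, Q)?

Cov(M, Q) = a·c·Cov(A, U) = 3·(-2)·162.24 = -973.44. Additive constants drop out.

Cov(M, Q) = -973.44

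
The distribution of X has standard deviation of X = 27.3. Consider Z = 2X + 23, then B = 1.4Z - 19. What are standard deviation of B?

standard deviation of Z = |2|·27.3 = 54.6.
standard deviation of B = |1.4|·54.6 = 76.44.

standard deviation of B = 76.44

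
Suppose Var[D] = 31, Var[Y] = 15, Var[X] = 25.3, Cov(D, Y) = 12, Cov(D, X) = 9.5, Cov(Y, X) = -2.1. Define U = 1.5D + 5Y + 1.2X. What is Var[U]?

Var[U] = 670.182

Var[U] = a²·Var[D] + b²·Var[Y] + c²·Var[X] + 2ab·Cov(D, Y) + 2ac·Cov(D, X) + 2bc·Cov(Y, X), with a = 1.5, b = 5, c = 1.2.
= 69.75 + 375 + 36.432 + 180 + 34.2 + (-25.2)
= 670.182.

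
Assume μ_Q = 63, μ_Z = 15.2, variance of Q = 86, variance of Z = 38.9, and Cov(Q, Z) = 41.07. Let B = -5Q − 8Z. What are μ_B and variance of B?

μ_B = (-5)·μ_Q + (-8)·μ_Z = (-5)·63 + (-8)·15.2 = -436.6.
variance of B = a²·variance of Q + b²·variance of Z + 2ab·Cov(Q, Z) with a = -5, b = -8.
= (-5)²·86 + (-8)²·38.9 + 2·(-5)·(-8)·41.07
= 2150 + 2489.6 + 3285.6 = 7925.2.

μ_B = -436.6, variance of B = 7925.2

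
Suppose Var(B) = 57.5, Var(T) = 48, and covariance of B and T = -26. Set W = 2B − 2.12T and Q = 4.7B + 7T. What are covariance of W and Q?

By bilinearity, covariance of W and Q = ac·Var(B) + bd·Var(T) + (ad+bc)·covariance of B and T, with a=2, b=-2.12, c=4.7, d=7.
ac·Var(B) = 2·4.7·57.5 = 540.5
bd·Var(T) = (-2.12)·7·48 = -712.32
(ad+bc)·covariance of B and T = (4.036)·(-26) = -104.936
covariance of W and Q = 540.5 + (-712.32) + (-104.936) = -276.756.

covariance of W and Q = -276.756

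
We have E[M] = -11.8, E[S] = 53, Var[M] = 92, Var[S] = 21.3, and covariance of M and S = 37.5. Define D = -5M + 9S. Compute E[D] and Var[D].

E[D] = 536, Var[D] = 650.3

E[D] = (-5)·E[M] + 9·E[S] = (-5)·(-11.8) + 9·53 = 536.
Var[D] = a²·Var[M] + b²·Var[S] + 2ab·covariance of M and S with a = -5, b = 9.
= (-5)²·92 + 9²·21.3 + 2·(-5)·9·37.5
= 2300 + 1725.3 + (-3375) = 650.3.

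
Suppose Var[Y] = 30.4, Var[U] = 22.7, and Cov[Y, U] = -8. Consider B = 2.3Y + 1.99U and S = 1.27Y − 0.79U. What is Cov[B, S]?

By bilinearity, Cov[B, S] = ac·Var[Y] + bd·Var[U] + (ad+bc)·Cov[Y, U], with a=2.3, b=1.99, c=1.27, d=-0.79.
ac·Var[Y] = 2.3·1.27·30.4 = 88.7984
bd·Var[U] = 1.99·(-0.79)·22.7 = -35.68667
(ad+bc)·Cov[Y, U] = (0.7103)·(-8) = -5.6824
Cov[B, S] = 88.7984 + (-35.68667) + (-5.6824) = 47.42933.

Cov[B, S] = 47.42933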